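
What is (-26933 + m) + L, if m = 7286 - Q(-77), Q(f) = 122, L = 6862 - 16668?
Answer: -29575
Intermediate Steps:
L = -9806
m = 7164 (m = 7286 - 1*122 = 7286 - 122 = 7164)
(-26933 + m) + L = (-26933 + 7164) - 9806 = -19769 - 9806 = -29575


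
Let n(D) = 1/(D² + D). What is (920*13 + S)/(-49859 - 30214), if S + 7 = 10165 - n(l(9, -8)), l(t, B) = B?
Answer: -137623/498232 ≈ -0.27622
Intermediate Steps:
n(D) = 1/(D + D²)
S = 568847/56 (S = -7 + (10165 - 1/((-8)*(1 - 8))) = -7 + (10165 - (-1)/(8*(-7))) = -7 + (10165 - (-1)*(-1)/(8*7)) = -7 + (10165 - 1*1/56) = -7 + (10165 - 1/56) = -7 + 569239/56 = 568847/56 ≈ 10158.)
(920*13 + S)/(-49859 - 30214) = (920*13 + 568847/56)/(-49859 - 30214) = (11960 + 568847/56)/(-80073) = (1238607/56)*(-1/80073) = -137623/498232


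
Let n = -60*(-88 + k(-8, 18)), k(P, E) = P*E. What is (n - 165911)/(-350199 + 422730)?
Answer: -151991/72531 ≈ -2.0955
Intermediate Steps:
k(P, E) = E*P
n = 13920 (n = -60*(-88 + 18*(-8)) = -60*(-88 - 144) = -60*(-232) = 13920)
(n - 165911)/(-350199 + 422730) = (13920 - 165911)/(-350199 + 422730) = -151991/72531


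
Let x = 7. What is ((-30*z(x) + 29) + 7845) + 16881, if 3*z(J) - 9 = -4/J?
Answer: 172695/7 ≈ 24671.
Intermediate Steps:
z(J) = 3 - 4/(3*J) (z(J) = 3 + (-4/J)/3 = 3 - 4/(3*J))
((-30*z(x) + 29) + 7845) + 16881 = ((-30*(3 - 4/3/7) + 29) + 7845) + 16881 = ((-30*(3 - 4/3*⅐) + 29) + 7845) + 16881 = ((-30*(3 - 4/21) + 29) + 7845) + 16881 = ((-30*59/21 + 29) + 7845) + 16881 = ((-590/7 + 29) + 7845) + 16881 = (-387/7 + 7845) + 16881 = 54528/7 + 16881 = 172695/7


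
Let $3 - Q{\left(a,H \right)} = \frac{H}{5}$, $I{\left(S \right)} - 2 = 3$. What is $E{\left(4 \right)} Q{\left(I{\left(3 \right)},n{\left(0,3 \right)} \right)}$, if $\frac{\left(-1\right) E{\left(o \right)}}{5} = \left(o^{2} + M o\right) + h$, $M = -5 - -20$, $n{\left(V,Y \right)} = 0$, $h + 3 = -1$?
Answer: $-1080$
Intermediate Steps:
$h = -4$ ($h = -3 - 1 = -4$)
$I{\left(S \right)} = 5$ ($I{\left(S \right)} = 2 + 3 = 5$)
$Q{\left(a,H \right)} = 3 - \frac{H}{5}$
$M = 15$ ($M = -5 + 20 = 15$)
$E{\left(o \right)} = 20 - 75 o - 5 o^{2}$ ($E{\left(o \right)} = - 5 \left(\left(o^{2} + 15 o\right) - 4\right) = - 5 \left(-4 + o^{2} + 15 o\right) = 20 - 75 o - 5 o^{2}$)
$E{\left(4 \right)} Q{\left(I{\left(3 \right)},n{\left(0,3 \right)} \right)} = \left(20 - 300 - 5 \cdot 4^{2}\right) \left(3 - 0\right) = \left(20 - 300 - 80\right) \left(3 + 0\right) = \left(20 - 300 - 80\right) 3 = \left(-360\right) 3 = -1080$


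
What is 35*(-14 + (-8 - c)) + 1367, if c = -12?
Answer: 1017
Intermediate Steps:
35*(-14 + (-8 - c)) + 1367 = 35*(-14 + (-8 - 1*(-12))) + 1367 = 35*(-14 + (-8 + 12)) + 1367 = 35*(-14 + 4) + 1367 = 35*(-10) + 1367 = -350 + 1367 = 1017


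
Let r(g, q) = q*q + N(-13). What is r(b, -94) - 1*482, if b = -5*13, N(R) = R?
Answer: 8341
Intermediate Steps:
b = -65
r(g, q) = -13 + q² (r(g, q) = q*q - 13 = q² - 13 = -13 + q²)
r(b, -94) - 1*482 = (-13 + (-94)²) - 1*482 = (-13 + 8836) - 482 = 8823 - 482 = 8341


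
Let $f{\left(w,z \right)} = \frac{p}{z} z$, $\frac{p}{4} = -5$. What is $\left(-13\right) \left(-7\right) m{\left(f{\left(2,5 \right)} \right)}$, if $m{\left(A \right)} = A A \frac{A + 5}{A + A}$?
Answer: $13650$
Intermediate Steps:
$p = -20$ ($p = 4 \left(-5\right) = -20$)
$f{\left(w,z \right)} = -20$ ($f{\left(w,z \right)} = - \frac{20}{z} z = -20$)
$m{\left(A \right)} = \frac{A \left(5 + A\right)}{2}$ ($m{\left(A \right)} = A^{2} \frac{5 + A}{2 A} = \frac{A \left(5 + A\right)}{2}$)
$\left(-13\right) \left(-7\right) m{\left(f{\left(2,5 \right)} \right)} = \left(-13\right) \left(-7\right) \frac{1}{2} \left(-20\right) \left(5 - 20\right) = 91 \cdot \frac{1}{2} \left(-20\right) \left(-15\right) = 91 \cdot 150 = 13650$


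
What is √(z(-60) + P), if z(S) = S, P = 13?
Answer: I*√47 ≈ 6.8557*I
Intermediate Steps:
√(z(-60) + P) = √(-60 + 13) = √(-47) = I*√47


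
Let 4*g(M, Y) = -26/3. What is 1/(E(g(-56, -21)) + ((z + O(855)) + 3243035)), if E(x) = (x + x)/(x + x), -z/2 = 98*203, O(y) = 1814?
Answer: 1/3205062 ≈ 3.1201e-7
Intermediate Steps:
g(M, Y) = -13/6 (g(M, Y) = (-26/3)/4 = (-26*1/3)/4 = (1/4)*(-26/3) = -13/6)
z = -39788 (z = -196*203 = -2*19894 = -39788)
E(x) = 1 (E(x) = (2*x)/((2*x)) = (2*x)*(1/(2*x)) = 1)
1/(E(g(-56, -21)) + ((z + O(855)) + 3243035)) = 1/(1 + ((-39788 + 1814) + 3243035)) = 1/(1 + (-37974 + 3243035)) = 1/(1 + 3205061) = 1/3205062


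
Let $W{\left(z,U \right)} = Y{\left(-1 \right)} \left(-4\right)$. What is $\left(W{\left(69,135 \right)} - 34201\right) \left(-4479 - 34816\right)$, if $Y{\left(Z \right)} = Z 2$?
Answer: $1343613935$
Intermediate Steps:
$Y{\left(Z \right)} = 2 Z$
$W{\left(z,U \right)} = 8$ ($W{\left(z,U \right)} = 2 \left(-1\right) \left(-4\right) = \left(-2\right) \left(-4\right) = 8$)
$\left(W{\left(69,135 \right)} - 34201\right) \left(-4479 - 34816\right) = \left(8 - 34201\right) \left(-4479 - 34816\right) = \left(-34193\right) \left(-39295\right) = 1343613935$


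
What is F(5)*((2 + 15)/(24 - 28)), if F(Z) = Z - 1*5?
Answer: 0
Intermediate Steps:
F(Z) = -5 + Z (F(Z) = Z - 5 = -5 + Z)
F(5)*((2 + 15)/(24 - 28)) = (-5 + 5)*((2 + 15)/(24 - 28)) = 0*(17/(-4)) = 0*(17*(-1/4)) = 0*(-17/4) = 0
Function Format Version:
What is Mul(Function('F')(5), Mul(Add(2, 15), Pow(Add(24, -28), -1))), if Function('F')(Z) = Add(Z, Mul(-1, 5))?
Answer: 0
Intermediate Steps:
Function('F')(Z) = Add(-5, Z) (Function('F')(Z) = Add(Z, -5) = Add(-5, Z))
Mul(Function('F')(5), Mul(Add(2, 15), Pow(Add(24, -28), -1))) = Mul(Add(-5, 5), Mul(Add(2, 15), Pow(Add(24, -28), -1))) = Mul(0, Mul(17, Pow(-4, -1))) = Mul(0, Mul(17, Rational(-1, 4))) = Mul(0, Rational(-17, 4)) = 0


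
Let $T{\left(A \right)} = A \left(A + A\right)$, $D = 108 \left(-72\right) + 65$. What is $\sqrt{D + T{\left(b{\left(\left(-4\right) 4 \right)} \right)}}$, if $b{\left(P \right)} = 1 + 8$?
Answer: $i \sqrt{7549} \approx 86.885 i$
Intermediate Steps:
$b{\left(P \right)} = 9$
$D = -7711$ ($D = -7776 + 65 = -7711$)
$T{\left(A \right)} = 2 A^{2}$ ($T{\left(A \right)} = A 2 A = 2 A^{2}$)
$\sqrt{D + T{\left(b{\left(\left(-4\right) 4 \right)} \right)}} = \sqrt{-7711 + 2 \cdot 9^{2}} = \sqrt{-7711 + 2 \cdot 81} = \sqrt{-7711 + 162} = \sqrt{-7549} = i \sqrt{7549}$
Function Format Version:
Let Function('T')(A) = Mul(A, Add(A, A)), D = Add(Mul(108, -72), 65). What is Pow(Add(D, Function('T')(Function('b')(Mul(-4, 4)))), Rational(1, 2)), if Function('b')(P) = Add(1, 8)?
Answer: Mul(I, Pow(7549, Rational(1, 2))) ≈ Mul(86.885, I)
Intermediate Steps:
Function('b')(P) = 9
D = -7711 (D = Add(-7776, 65) = -7711)
Function('T')(A) = Mul(2, Pow(A, 2)) (Function('T')(A) = Mul(A, Mul(2, A)) = Mul(2, Pow(A, 2)))
Pow(Add(D, Function('T')(Function('b')(Mul(-4, 4)))), Rational(1, 2)) = Pow(Add(-7711, Mul(2, Pow(9, 2))), Rational(1, 2)) = Pow(Add(-7711, Mul(2, 81)), Rational(1, 2)) = Pow(Add(-7711, 162), Rational(1, 2)) = Pow(-7549, Rational(1, 2)) = Mul(I, Pow(7549, Rational(1, 2)))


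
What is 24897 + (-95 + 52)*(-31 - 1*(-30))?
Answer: 24940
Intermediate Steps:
24897 + (-95 + 52)*(-31 - 1*(-30)) = 24897 - 43*(-31 + 30) = 24897 - 43*(-1) = 24897 + 43 = 24940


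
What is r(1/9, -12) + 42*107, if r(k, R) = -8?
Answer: 4486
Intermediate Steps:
r(1/9, -12) + 42*107 = -8 + 42*107 = -8 + 4494 = 4486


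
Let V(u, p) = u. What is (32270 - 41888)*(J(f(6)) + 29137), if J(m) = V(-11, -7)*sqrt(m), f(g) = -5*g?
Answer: -280239666 + 105798*I*sqrt(30) ≈ -2.8024e+8 + 5.7948e+5*I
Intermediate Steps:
J(m) = -11*sqrt(m)
(32270 - 41888)*(J(f(6)) + 29137) = (32270 - 41888)*(-11*I*sqrt(30) + 29137) = -9618*(-11*I*sqrt(30) + 29137) = -9618*(29137 - 11*I*sqrt(30)) = -280239666 + 105798*I*sqrt(30)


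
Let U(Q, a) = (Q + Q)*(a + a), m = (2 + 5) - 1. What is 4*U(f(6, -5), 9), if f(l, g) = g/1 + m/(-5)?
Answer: -4464/5 ≈ -892.80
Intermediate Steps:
m = 6 (m = 7 - 1 = 6)
f(l, g) = -6/5 + g (f(l, g) = g/1 + 6/(-5) = g*1 + 6*(-1/5) = g - 6/5 = -6/5 + g)
U(Q, a) = 4*Q*a (U(Q, a) = (2*Q)*(2*a) = 4*Q*a)
4*U(f(6, -5), 9) = 4*(4*(-6/5 - 5)*9) = 4*(4*(-31/5)*9) = 4*(-1116/5) = -4464/5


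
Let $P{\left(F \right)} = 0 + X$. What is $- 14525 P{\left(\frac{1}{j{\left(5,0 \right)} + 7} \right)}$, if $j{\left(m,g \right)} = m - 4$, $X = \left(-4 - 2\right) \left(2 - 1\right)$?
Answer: $87150$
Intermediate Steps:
$X = -6$ ($X = \left(-6\right) 1 = -6$)
$j{\left(m,g \right)} = -4 + m$ ($j{\left(m,g \right)} = m - 4 = -4 + m$)
$P{\left(F \right)} = -6$ ($P{\left(F \right)} = 0 - 6 = -6$)
$- 14525 P{\left(\frac{1}{j{\left(5,0 \right)} + 7} \right)} = \left(-14525\right) \left(-6\right) = 87150$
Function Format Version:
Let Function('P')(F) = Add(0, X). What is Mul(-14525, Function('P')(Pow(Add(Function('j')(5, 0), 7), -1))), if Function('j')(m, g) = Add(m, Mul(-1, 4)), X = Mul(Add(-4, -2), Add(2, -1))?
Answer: 87150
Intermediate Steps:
X = -6 (X = Mul(-6, 1) = -6)
Function('j')(m, g) = Add(-4, m) (Function('j')(m, g) = Add(m, -4) = Add(-4, m))
Function('P')(F) = -6 (Function('P')(F) = Add(0, -6) = -6)
Mul(-14525, Function('P')(Pow(Add(Function('j')(5, 0), 7), -1))) = Mul(-14525, -6) = 87150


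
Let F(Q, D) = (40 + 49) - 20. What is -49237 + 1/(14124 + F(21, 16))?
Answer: -698820740/14193 ≈ -49237.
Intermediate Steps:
F(Q, D) = 69 (F(Q, D) = 89 - 20 = 69)
-49237 + 1/(14124 + F(21, 16)) = -49237 + 1/(14124 + 69) = -49237 + 1/14193 = -698820740/14193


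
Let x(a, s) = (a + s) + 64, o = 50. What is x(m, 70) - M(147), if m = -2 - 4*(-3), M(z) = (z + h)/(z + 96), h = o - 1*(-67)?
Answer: 11576/81 ≈ 142.91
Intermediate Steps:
h = 117 (h = 50 - 1*(-67) = 50 + 67 = 117)
M(z) = (117 + z)/(96 + z) (M(z) = (z + 117)/(z + 96) = (117 + z)/(96 + z))
m = 10 (m = -2 + 12 = 10)
x(a, s) = 64 + a + s
x(m, 70) - M(147) = (64 + 10 + 70) - (117 + 147)/(96 + 147) = 144 - 264/243 = 144 - 1*88/81 = 144 - 88/81 = 11576/81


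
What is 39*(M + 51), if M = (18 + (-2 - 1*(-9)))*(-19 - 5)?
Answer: -21411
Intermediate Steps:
M = -600 (M = (18 + (-2 + 9))*(-24) = (18 + 7)*(-24) = 25*(-24) = -600)
39*(M + 51) = 39*(-600 + 51) = 39*(-549) = -21411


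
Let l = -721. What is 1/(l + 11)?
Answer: -1/710 ≈ -0.0014085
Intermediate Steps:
1/(l + 11) = 1/(-721 + 11) = 1/(-710) = -1/710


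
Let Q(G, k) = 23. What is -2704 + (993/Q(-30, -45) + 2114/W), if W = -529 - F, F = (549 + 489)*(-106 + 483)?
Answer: -23981182767/9012665 ≈ -2660.8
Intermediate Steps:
F = 391326 (F = 1038*377 = 391326)
W = -391855 (W = -529 - 1*391326 = -529 - 391326 = -391855)
-2704 + (993/Q(-30, -45) + 2114/W) = -2704 + (993/23 + 2114/(-391855)) = -2704 + (993*(1/23) + 2114*(-1/391855)) = -2704 + (993/23 - 2114/391855) = -2704 + 389063393/9012665 = -23981182767/9012665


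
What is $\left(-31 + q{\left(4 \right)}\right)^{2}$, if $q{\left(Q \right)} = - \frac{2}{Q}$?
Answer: $\frac{3969}{4} \approx 992.25$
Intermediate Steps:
$\left(-31 + q{\left(4 \right)}\right)^{2} = \left(-31 - \frac{2}{4}\right)^{2} = \left(-31 - \frac{1}{2}\right)^{2} = \left(- \frac{63}{2}\right)^{2} = \frac{3969}{4}$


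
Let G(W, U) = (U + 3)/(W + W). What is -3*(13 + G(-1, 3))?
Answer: -30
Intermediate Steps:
G(W, U) = (3 + U)/(2*W) (G(W, U) = (3 + U)/((2*W)) = (3 + U)*(1/(2*W)) = (3 + U)/(2*W))
-3*(13 + G(-1, 3)) = -3*(13 + (½)*(3 + 3)/(-1)) = -3*(13 + (½)*(-1)*6) = -3*(13 - 3) = -3*10 = -30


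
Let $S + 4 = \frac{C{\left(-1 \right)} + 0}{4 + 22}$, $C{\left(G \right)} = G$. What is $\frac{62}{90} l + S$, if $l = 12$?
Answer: $\frac{1649}{390} \approx 4.2282$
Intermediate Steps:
$S = - \frac{105}{26}$ ($S = -4 + \frac{-1 + 0}{4 + 22} = -4 - \frac{1}{26} = - \frac{105}{26} \approx -4.0385$)
$\frac{62}{90} l + S = \frac{62}{90} \cdot 12 - \frac{105}{26} = 62 \cdot \frac{1}{90} \cdot 12 - \frac{105}{26} = \frac{31}{45} \cdot 12 - \frac{105}{26} = \frac{124}{15} - \frac{105}{26} = \frac{1649}{390}$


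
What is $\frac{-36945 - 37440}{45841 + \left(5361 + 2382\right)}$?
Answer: $- \frac{74385}{53584} \approx -1.3882$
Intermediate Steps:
$\frac{-36945 - 37440}{45841 + \left(5361 + 2382\right)} = - \frac{74385}{45841 + 7743} = - \frac{74385}{53584}$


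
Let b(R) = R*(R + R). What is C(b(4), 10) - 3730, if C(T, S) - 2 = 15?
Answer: -3713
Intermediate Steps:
b(R) = 2*R² (b(R) = R*(2*R) = 2*R²)
C(T, S) = 17 (C(T, S) = 2 + 15 = 17)
C(b(4), 10) - 3730 = 17 - 3730 = -3713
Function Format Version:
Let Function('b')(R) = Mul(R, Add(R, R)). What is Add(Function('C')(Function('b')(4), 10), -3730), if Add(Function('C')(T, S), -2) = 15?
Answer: -3713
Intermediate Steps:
Function('b')(R) = Mul(2, Pow(R, 2)) (Function('b')(R) = Mul(R, Mul(2, R)) = Mul(2, Pow(R, 2)))
Function('C')(T, S) = 17 (Function('C')(T, S) = Add(2, 15) = 17)
Add(Function('C')(Function('b')(4), 10), -3730) = Add(17, -3730) = -3713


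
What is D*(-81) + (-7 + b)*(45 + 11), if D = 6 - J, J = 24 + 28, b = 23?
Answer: 4622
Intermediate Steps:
J = 52
D = -46 (D = 6 - 1*52 = 6 - 52 = -46)
D*(-81) + (-7 + b)*(45 + 11) = -46*(-81) + (-7 + 23)*(45 + 11) = 3726 + 16*56 = 3726 + 896 = 4622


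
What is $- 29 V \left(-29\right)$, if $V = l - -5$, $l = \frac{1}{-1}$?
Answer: $3364$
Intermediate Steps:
$l = -1$
$V = 4$ ($V = -1 - -5 = -1 + 5 = 4$)
$- 29 V \left(-29\right) = \left(-29\right) 4 \left(-29\right) = \left(-116\right) \left(-29\right) = 3364$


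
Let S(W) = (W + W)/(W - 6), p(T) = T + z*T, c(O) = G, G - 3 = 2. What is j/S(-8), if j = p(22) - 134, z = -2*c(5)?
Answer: -581/2 ≈ -290.50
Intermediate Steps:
G = 5 (G = 3 + 2 = 5)
c(O) = 5
z = -10 (z = -2*5 = -10)
p(T) = -9*T (p(T) = T - 10*T = -9*T)
S(W) = 2*W/(-6 + W) (S(W) = (2*W)/(-6 + W) = 2*W/(-6 + W))
j = -332 (j = -9*22 - 134 = -198 - 134 = -332)
j/S(-8) = -332/(2*(-8)/(-6 - 8)) = -332/(2*(-8)/(-14)) = -332/(2*(-8)*(-1/14)) = -332/8/7 = -332*7/8 = -581/2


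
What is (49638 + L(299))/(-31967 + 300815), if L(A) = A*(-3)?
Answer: 16247/89616 ≈ 0.18130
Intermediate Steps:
L(A) = -3*A
(49638 + L(299))/(-31967 + 300815) = (49638 - 3*299)/(-31967 + 300815) = (49638 - 897)/268848 = 48741*(1/268848) = 16247/89616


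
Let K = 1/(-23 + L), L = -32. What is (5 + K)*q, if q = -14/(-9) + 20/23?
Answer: 137548/11385 ≈ 12.082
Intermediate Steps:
q = 502/207 (q = -14*(-⅑) + 20*(1/23) = 14/9 + 20/23 = 502/207 ≈ 2.4251)
K = -1/55 (K = 1/(-23 - 32) = 1/(-55) = -1/55 ≈ -0.018182)
(5 + K)*q = (5 - 1/55)*(502/207) = (274/55)*(502/207) = 137548/11385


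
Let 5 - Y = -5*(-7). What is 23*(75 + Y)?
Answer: 1035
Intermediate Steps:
Y = -30 (Y = 5 - (-5)*(-7) = 5 - 1*35 = 5 - 35 = -30)
23*(75 + Y) = 23*(75 - 30) = 23*45 = 1035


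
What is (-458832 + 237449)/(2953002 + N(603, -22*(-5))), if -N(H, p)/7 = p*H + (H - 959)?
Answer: -221383/2491184 ≈ -0.088867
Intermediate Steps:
N(H, p) = 6713 - 7*H - 7*H*p (N(H, p) = -7*(p*H + (H - 959)) = -7*(H*p + (-959 + H)) = -7*(-959 + H + H*p) = 6713 - 7*H - 7*H*p)
(-458832 + 237449)/(2953002 + N(603, -22*(-5))) = (-458832 + 237449)/(2953002 + (6713 - 7*603 - 7*603*(-22*(-5)))) = -221383/(2953002 + (6713 - 4221 - 7*603*110)) = -221383/(2953002 + (6713 - 4221 - 464310)) = -221383/(2953002 - 461818) = -221383/2491184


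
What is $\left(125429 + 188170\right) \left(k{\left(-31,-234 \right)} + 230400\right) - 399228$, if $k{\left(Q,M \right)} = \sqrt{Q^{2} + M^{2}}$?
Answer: $72252810372 + 313599 \sqrt{55717} \approx 7.2327 \cdot 10^{10}$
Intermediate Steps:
$k{\left(Q,M \right)} = \sqrt{M^{2} + Q^{2}}$
$\left(125429 + 188170\right) \left(k{\left(-31,-234 \right)} + 230400\right) - 399228 = \left(125429 + 188170\right) \left(\sqrt{\left(-234\right)^{2} + \left(-31\right)^{2}} + 230400\right) - 399228 = 313599 \left(\sqrt{54756 + 961} + 230400\right) - 399228 = 313599 \left(\sqrt{55717} + 230400\right) - 399228 = 313599 \left(230400 + \sqrt{55717}\right) - 399228 = \left(72253209600 + 313599 \sqrt{55717}\right) - 399228 = 72252810372 + 313599 \sqrt{55717}$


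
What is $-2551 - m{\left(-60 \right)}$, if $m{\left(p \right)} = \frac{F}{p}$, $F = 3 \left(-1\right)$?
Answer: $- \frac{51021}{20} \approx -2551.1$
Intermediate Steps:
$F = -3$
$m{\left(p \right)} = - \frac{3}{p}$
$-2551 - m{\left(-60 \right)} = -2551 - - \frac{3}{-60} = -2551 - \left(-3\right) \left(- \frac{1}{60}\right) = -2551 - \frac{1}{20} = - \frac{51021}{20}$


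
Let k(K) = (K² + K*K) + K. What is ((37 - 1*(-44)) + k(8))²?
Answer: 47089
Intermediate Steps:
k(K) = K + 2*K² (k(K) = (K² + K²) + K = 2*K² + K = K + 2*K²)
((37 - 1*(-44)) + k(8))² = ((37 - 1*(-44)) + 8*(1 + 2*8))² = ((37 + 44) + 8*(1 + 16))² = (81 + 8*17)² = (81 + 136)² = 217² = 47089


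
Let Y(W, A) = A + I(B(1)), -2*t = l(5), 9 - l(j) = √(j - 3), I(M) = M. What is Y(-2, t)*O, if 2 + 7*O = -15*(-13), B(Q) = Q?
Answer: -193/2 + 193*√2/14 ≈ -77.004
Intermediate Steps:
O = 193/7 (O = -2/7 + (-15*(-13))/7 = -2/7 + (⅐)*195 = -2/7 + 195/7 = 193/7 ≈ 27.571)
l(j) = 9 - √(-3 + j) (l(j) = 9 - √(j - 3) = 9 - √(-3 + j))
t = -9/2 + √2/2 (t = -(9 - √(-3 + 5))/2 = -(9 - √2)/2 = -9/2 + √2/2 ≈ -3.7929)
Y(W, A) = 1 + A (Y(W, A) = A + 1 = 1 + A)
Y(-2, t)*O = (1 + (-9/2 + √2/2))*(193/7) = (-7/2 + √2/2)*(193/7) = -193/2 + 193*√2/14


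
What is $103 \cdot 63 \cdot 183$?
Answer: $1187487$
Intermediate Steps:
$103 \cdot 63 \cdot 183 = 6489 \cdot 183 = 1187487$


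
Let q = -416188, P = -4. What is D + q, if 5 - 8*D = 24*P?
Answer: -3329403/8 ≈ -4.1618e+5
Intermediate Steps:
D = 101/8 (D = 5/8 - 3*(-4) = 5/8 - 1/8*(-96) = 5/8 + 12 = 101/8 ≈ 12.625)
D + q = 101/8 - 416188 = -3329403/8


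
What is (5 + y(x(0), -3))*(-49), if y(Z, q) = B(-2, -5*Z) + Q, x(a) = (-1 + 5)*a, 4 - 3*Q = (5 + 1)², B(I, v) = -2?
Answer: 1127/3 ≈ 375.67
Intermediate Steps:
Q = -32/3 (Q = 4/3 - (5 + 1)²/3 = 4/3 - ⅓*6² = 4/3 - ⅓*36 = 4/3 - 12 = -32/3 ≈ -10.667)
x(a) = 4*a
y(Z, q) = -38/3 (y(Z, q) = -2 - 32/3 = -38/3)
(5 + y(x(0), -3))*(-49) = (5 - 38/3)*(-49) = -23/3*(-49) = 1127/3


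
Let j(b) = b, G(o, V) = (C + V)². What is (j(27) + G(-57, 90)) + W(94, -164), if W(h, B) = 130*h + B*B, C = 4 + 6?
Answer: 49143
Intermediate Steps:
C = 10
W(h, B) = B² + 130*h (W(h, B) = 130*h + B² = B² + 130*h)
G(o, V) = (10 + V)²
(j(27) + G(-57, 90)) + W(94, -164) = (27 + (10 + 90)²) + ((-164)² + 130*94) = (27 + 100²) + (26896 + 12220) = (27 + 10000) + 39116 = 10027 + 39116 = 49143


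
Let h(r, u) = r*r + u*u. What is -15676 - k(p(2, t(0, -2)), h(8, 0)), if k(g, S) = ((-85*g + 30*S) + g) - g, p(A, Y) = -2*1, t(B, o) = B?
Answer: -17766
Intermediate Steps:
h(r, u) = r**2 + u**2
p(A, Y) = -2
k(g, S) = -85*g + 30*S (k(g, S) = (-84*g + 30*S) - g = -85*g + 30*S)
-15676 - k(p(2, t(0, -2)), h(8, 0)) = -15676 - (-85*(-2) + 30*(8**2 + 0**2)) = -15676 - (170 + 30*(64 + 0)) = -15676 - (170 + 30*64) = -15676 - (170 + 1920) = -15676 - 1*2090 = -15676 - 2090 = -17766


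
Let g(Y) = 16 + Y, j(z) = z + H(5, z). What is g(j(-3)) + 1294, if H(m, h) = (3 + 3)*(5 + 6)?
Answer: 1373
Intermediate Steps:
H(m, h) = 66 (H(m, h) = 6*11 = 66)
j(z) = 66 + z (j(z) = z + 66 = 66 + z)
g(j(-3)) + 1294 = (16 + (66 - 3)) + 1294 = (16 + 63) + 1294 = 79 + 1294 = 1373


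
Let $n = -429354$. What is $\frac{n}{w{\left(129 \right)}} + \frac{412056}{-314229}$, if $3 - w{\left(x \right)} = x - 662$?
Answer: $- \frac{22522723347}{28071124} \approx -802.34$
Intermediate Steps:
$w{\left(x \right)} = 665 - x$ ($w{\left(x \right)} = 3 - \left(x - 662\right) = 3 - \left(-662 + x\right) = 665 - x$)
$\frac{n}{w{\left(129 \right)}} + \frac{412056}{-314229} = - \frac{429354}{665 - 129} + \frac{412056}{-314229} = - \frac{429354}{665 - 129} + 412056 \left(- \frac{1}{314229}\right) = - \frac{429354}{536} - \frac{137352}{104743} = \left(-429354\right) \frac{1}{536} - \frac{137352}{104743} = - \frac{214677}{268} - \frac{137352}{104743} = - \frac{22522723347}{28071124}$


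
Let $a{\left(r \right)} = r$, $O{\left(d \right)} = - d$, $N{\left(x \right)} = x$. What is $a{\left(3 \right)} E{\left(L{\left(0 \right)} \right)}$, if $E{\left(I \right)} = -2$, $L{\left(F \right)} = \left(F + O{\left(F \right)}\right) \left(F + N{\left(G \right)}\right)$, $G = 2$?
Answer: $-6$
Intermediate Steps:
$L{\left(F \right)} = 0$ ($L{\left(F \right)} = \left(F - F\right) \left(F + 2\right) = 0 \left(2 + F\right) = 0$)
$a{\left(3 \right)} E{\left(L{\left(0 \right)} \right)} = 3 \left(-2\right) = -6$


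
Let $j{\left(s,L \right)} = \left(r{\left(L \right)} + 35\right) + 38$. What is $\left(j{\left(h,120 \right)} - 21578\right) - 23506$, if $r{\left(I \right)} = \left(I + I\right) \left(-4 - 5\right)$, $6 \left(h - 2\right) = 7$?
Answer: $-47171$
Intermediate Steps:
$h = \frac{19}{6}$ ($h = 2 + \frac{1}{6} \cdot 7 = 2 + \frac{7}{6} = \frac{19}{6} \approx 3.1667$)
$r{\left(I \right)} = - 18 I$ ($r{\left(I \right)} = 2 I \left(-9\right) = - 18 I$)
$j{\left(s,L \right)} = 73 - 18 L$ ($j{\left(s,L \right)} = \left(- 18 L + 35\right) + 38 = \left(35 - 18 L\right) + 38 = 73 - 18 L$)
$\left(j{\left(h,120 \right)} - 21578\right) - 23506 = \left(\left(73 - 2160\right) - 21578\right) - 23506 = \left(-2087 - 21578\right) - 23506 = -23665 - 23506 = -47171$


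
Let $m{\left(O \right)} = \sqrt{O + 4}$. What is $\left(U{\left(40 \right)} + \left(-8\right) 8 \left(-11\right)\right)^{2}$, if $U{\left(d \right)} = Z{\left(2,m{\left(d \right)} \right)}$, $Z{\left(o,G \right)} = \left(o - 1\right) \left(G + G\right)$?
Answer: $495792 + 5632 \sqrt{11} \approx 5.1447 \cdot 10^{5}$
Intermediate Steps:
$m{\left(O \right)} = \sqrt{4 + O}$
$Z{\left(o,G \right)} = 2 G \left(-1 + o\right)$ ($Z{\left(o,G \right)} = \left(-1 + o\right) 2 G = 2 G \left(-1 + o\right)$)
$U{\left(d \right)} = 2 \sqrt{4 + d}$ ($U{\left(d \right)} = 2 \sqrt{4 + d} \left(-1 + 2\right) = 2 \sqrt{4 + d} 1 = 2 \sqrt{4 + d}$)
$\left(U{\left(40 \right)} + \left(-8\right) 8 \left(-11\right)\right)^{2} = \left(2 \sqrt{4 + 40} + \left(-8\right) 8 \left(-11\right)\right)^{2} = \left(2 \sqrt{44} - -704\right)^{2} = \left(2 \cdot 2 \sqrt{11} + 704\right)^{2} = \left(4 \sqrt{11} + 704\right)^{2} = \left(704 + 4 \sqrt{11}\right)^{2}$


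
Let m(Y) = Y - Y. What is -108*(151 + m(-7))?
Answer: -16308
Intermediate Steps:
m(Y) = 0
-108*(151 + m(-7)) = -108*(151 + 0) = -108*151 = -16308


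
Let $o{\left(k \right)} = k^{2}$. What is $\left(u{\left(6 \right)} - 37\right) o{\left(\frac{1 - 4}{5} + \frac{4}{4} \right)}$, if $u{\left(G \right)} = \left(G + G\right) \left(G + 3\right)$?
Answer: $\frac{284}{25} \approx 11.36$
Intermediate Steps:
$u{\left(G \right)} = 2 G \left(3 + G\right)$
$\left(u{\left(6 \right)} - 37\right) o{\left(\frac{1 - 4}{5} + \frac{4}{4} \right)} = \left(2 \cdot 6 \left(3 + 6\right) - 37\right) \left(\frac{1 - 4}{5} + \frac{4}{4}\right)^{2} = \left(2 \cdot 6 \cdot 9 - 37\right) \left(\left(1 - 4\right) \frac{1}{5} + 4 \cdot \frac{1}{4}\right)^{2} = \left(108 - 37\right) \left(\left(-3\right) \frac{1}{5} + 1\right)^{2} = 71 \left(- \frac{3}{5} + 1\right)^{2} = 71 \left(\frac{2}{5}\right)^{2} = 71 \cdot \frac{4}{25} = \frac{284}{25}$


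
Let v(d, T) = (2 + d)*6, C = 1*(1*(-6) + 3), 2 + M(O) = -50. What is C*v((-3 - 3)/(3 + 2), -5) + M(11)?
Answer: -332/5 ≈ -66.400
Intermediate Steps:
M(O) = -52 (M(O) = -2 - 50 = -52)
C = -3 (C = 1*(-6 + 3) = 1*(-3) = -3)
v(d, T) = 12 + 6*d
C*v((-3 - 3)/(3 + 2), -5) + M(11) = -3*(12 + 6*((-3 - 3)/(3 + 2))) - 52 = -3*(12 + 6*(-6/5)) - 52 = -3*(12 - 36/5) - 52 = -3*24/5 - 52 = -72/5 - 52 = -332/5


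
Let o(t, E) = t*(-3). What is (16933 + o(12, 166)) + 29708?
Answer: 46605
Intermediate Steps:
o(t, E) = -3*t
(16933 + o(12, 166)) + 29708 = (16933 - 3*12) + 29708 = (16933 - 36) + 29708 = 16897 + 29708 = 46605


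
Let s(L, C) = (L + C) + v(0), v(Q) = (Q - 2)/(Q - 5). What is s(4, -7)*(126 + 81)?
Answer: -2691/5 ≈ -538.20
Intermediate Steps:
v(Q) = (-2 + Q)/(-5 + Q)
s(L, C) = ⅖ + C + L (s(L, C) = (L + C) + (-2 + 0)/(-5 + 0) = (C + L) - 2/(-5) = (C + L) - ⅕*(-2) = (C + L) + ⅖ = ⅖ + C + L)
s(4, -7)*(126 + 81) = (⅖ - 7 + 4)*(126 + 81) = -13/5*207 = -2691/5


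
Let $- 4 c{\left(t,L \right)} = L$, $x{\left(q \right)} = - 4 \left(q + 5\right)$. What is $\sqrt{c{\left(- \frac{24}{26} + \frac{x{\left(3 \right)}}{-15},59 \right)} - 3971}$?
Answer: $\frac{i \sqrt{15943}}{2} \approx 63.133 i$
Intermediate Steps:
$x{\left(q \right)} = -20 - 4 q$ ($x{\left(q \right)} = - 4 \left(5 + q\right) = -20 - 4 q$)
$c{\left(t,L \right)} = - \frac{L}{4}$
$\sqrt{c{\left(- \frac{24}{26} + \frac{x{\left(3 \right)}}{-15},59 \right)} - 3971} = \sqrt{\left(- \frac{1}{4}\right) 59 - 3971} = \sqrt{- \frac{59}{4} - 3971} = \sqrt{- \frac{15943}{4}} = \frac{i \sqrt{15943}}{2}$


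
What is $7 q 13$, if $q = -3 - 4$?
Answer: $-637$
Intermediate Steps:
$q = -7$ ($q = -3 - 4 = -7$)
$7 q 13 = 7 \left(-7\right) 13 = \left(-49\right) 13 = -637$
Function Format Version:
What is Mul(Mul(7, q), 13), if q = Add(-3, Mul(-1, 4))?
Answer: -637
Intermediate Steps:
q = -7 (q = Add(-3, -4) = -7)
Mul(Mul(7, q), 13) = Mul(Mul(7, -7), 13) = Mul(-49, 13) = -637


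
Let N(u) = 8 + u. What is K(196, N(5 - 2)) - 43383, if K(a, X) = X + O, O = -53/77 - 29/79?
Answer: -263838296/6083 ≈ -43373.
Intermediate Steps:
O = -6420/6083 (O = -53*1/77 - 29*1/79 = -53/77 - 29/79 = -6420/6083 ≈ -1.0554)
K(a, X) = -6420/6083 + X (K(a, X) = X - 6420/6083 = -6420/6083 + X)
K(196, N(5 - 2)) - 43383 = (-6420/6083 + (8 + (5 - 2))) - 43383 = (-6420/6083 + (8 + 3)) - 43383 = (-6420/6083 + 11) - 43383 = 60493/6083 - 43383 = -263838296/6083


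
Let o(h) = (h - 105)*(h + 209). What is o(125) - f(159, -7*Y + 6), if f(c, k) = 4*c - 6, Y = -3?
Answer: 6050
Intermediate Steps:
o(h) = (-105 + h)*(209 + h)
f(c, k) = -6 + 4*c
o(125) - f(159, -7*Y + 6) = (-21945 + 125² + 104*125) - (-6 + 4*159) = (-21945 + 15625 + 13000) - (-6 + 636) = 6680 - 1*630 = 6680 - 630 = 6050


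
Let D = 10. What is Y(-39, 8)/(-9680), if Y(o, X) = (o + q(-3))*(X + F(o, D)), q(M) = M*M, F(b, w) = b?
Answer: -93/968 ≈ -0.096074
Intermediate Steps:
q(M) = M**2
Y(o, X) = (9 + o)*(X + o) (Y(o, X) = (o + (-3)**2)*(X + o) = (o + 9)*(X + o) = (9 + o)*(X + o))
Y(-39, 8)/(-9680) = ((-39)**2 + 9*8 + 9*(-39) + 8*(-39))/(-9680) = (1521 + 72 - 351 - 312)*(-1/9680) = 930*(-1/9680) = -93/968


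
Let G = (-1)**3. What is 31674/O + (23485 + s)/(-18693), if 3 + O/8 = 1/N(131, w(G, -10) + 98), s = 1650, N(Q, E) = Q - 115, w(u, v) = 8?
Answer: -1185345509/878571 ≈ -1349.2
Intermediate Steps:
G = -1
N(Q, E) = -115 + Q
O = -47/2 (O = -24 + 8/(-115 + 131) = -24 + 8/16 = -24 + 8*(1/16) = -24 + 1/2 = -47/2 ≈ -23.500)
31674/O + (23485 + s)/(-18693) = 31674/(-47/2) + (23485 + 1650)/(-18693) = 31674*(-2/47) + 25135*(-1/18693) = -63348/47 - 25135/18693 = -1185345509/878571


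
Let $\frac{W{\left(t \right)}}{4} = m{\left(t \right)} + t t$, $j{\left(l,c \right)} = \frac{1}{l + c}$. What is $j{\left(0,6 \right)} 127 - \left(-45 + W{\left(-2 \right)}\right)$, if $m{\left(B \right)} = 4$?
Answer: $\frac{205}{6} \approx 34.167$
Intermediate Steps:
$j{\left(l,c \right)} = \frac{1}{c + l}$
$W{\left(t \right)} = 16 + 4 t^{2}$ ($W{\left(t \right)} = 4 \left(4 + t t\right) = 4 \left(4 + t^{2}\right) = 16 + 4 t^{2}$)
$j{\left(0,6 \right)} 127 - \left(-45 + W{\left(-2 \right)}\right) = \frac{1}{6 + 0} \cdot 127 + \left(45 - \left(16 + 4 \left(-2\right)^{2}\right)\right) = \frac{1}{6} \cdot 127 + \left(45 - \left(16 + 4 \cdot 4\right)\right) = \frac{1}{6} \cdot 127 + \left(45 - \left(16 + 16\right)\right) = \frac{127}{6} + \left(45 - 32\right) = \frac{127}{6} + 13 = \frac{205}{6}$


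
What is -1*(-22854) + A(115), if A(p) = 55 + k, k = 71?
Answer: 22980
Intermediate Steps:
A(p) = 126 (A(p) = 55 + 71 = 126)
-1*(-22854) + A(115) = -1*(-22854) + 126 = 22854 + 126 = 22980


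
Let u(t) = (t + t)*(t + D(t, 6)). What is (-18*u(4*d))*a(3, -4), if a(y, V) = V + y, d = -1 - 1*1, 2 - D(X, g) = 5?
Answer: 3168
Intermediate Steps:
D(X, g) = -3 (D(X, g) = 2 - 1*5 = 2 - 5 = -3)
d = -2 (d = -1 - 1 = -2)
u(t) = 2*t*(-3 + t) (u(t) = (t + t)*(t - 3) = (2*t)*(-3 + t) = 2*t*(-3 + t))
(-18*u(4*d))*a(3, -4) = (-36*4*(-2)*(-3 + 4*(-2)))*(-4 + 3) = -36*(-8)*(-3 - 8)*(-1) = -36*(-8)*(-11)*(-1) = -18*176*(-1) = -3168*(-1) = 3168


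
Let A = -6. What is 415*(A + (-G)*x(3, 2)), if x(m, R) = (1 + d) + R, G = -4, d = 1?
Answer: 4150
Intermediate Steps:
x(m, R) = 2 + R (x(m, R) = (1 + 1) + R = 2 + R)
415*(A + (-G)*x(3, 2)) = 415*(-6 + (-1*(-4))*(2 + 2)) = 415*(-6 + 4*4) = 415*(-6 + 16) = 415*10 = 4150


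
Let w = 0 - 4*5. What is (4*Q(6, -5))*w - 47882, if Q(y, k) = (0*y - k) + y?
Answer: -48762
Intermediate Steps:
Q(y, k) = y - k (Q(y, k) = (0 - k) + y = -k + y = y - k)
w = -20 (w = 0 - 20 = -20)
(4*Q(6, -5))*w - 47882 = (4*(6 - 1*(-5)))*(-20) - 47882 = (4*(6 + 5))*(-20) - 47882 = (4*11)*(-20) - 47882 = 44*(-20) - 47882 = -880 - 47882 = -48762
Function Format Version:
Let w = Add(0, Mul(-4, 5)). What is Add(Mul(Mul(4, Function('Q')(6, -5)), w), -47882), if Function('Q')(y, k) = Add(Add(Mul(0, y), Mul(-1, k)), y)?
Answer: -48762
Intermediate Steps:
Function('Q')(y, k) = Add(y, Mul(-1, k)) (Function('Q')(y, k) = Add(Add(0, Mul(-1, k)), y) = Add(Mul(-1, k), y) = Add(y, Mul(-1, k)))
w = -20 (w = Add(0, -20) = -20)
Add(Mul(Mul(4, Function('Q')(6, -5)), w), -47882) = Add(Mul(Mul(4, Add(6, Mul(-1, -5))), -20), -47882) = Add(Mul(Mul(4, Add(6, 5)), -20), -47882) = Add(Mul(Mul(4, 11), -20), -47882) = Add(Mul(44, -20), -47882) = Add(-880, -47882) = -48762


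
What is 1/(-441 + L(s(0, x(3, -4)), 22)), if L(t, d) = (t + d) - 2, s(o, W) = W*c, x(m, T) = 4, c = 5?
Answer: -1/401 ≈ -0.0024938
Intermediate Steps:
s(o, W) = 5*W (s(o, W) = W*5 = 5*W)
L(t, d) = -2 + d + t (L(t, d) = (d + t) - 2 = -2 + d + t)
1/(-441 + L(s(0, x(3, -4)), 22)) = 1/(-441 + (-2 + 22 + 5*4)) = 1/(-441 + (-2 + 22 + 20)) = 1/(-441 + 40) = 1/(-401) = -1/401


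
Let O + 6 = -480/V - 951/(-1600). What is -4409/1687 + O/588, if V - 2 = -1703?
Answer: -337107127103/128557497600 ≈ -2.6222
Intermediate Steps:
V = -1701 (V = 2 - 1703 = -1701)
O = -4647983/907200 (O = -6 + (-480/(-1701) - 951/(-1600)) = -6 + (-480*(-1/1701) - 951*(-1/1600)) = -6 + (160/567 + 951/1600) = -6 + 795217/907200 = -4647983/907200 ≈ -5.1234)
-4409/1687 + O/588 = -4409/1687 - 4647983/907200/588 = -4409*1/1687 - 4647983/907200*1/588 = -4409/1687 - 4647983/533433600 = -337107127103/128557497600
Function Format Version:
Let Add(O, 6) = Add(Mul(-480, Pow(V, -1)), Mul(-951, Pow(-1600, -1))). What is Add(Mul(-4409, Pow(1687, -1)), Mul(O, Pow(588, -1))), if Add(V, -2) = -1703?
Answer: Rational(-337107127103, 128557497600) ≈ -2.6222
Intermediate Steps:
V = -1701 (V = Add(2, -1703) = -1701)
O = Rational(-4647983, 907200) (O = Add(-6, Add(Mul(-480, Pow(-1701, -1)), Mul(-951, Pow(-1600, -1)))) = Add(-6, Add(Mul(-480, Rational(-1, 1701)), Mul(-951, Rational(-1, 1600)))) = Add(-6, Add(Rational(160, 567), Rational(951, 1600))) = Add(-6, Rational(795217, 907200)) = Rational(-4647983, 907200) ≈ -5.1234)
Add(Mul(-4409, Pow(1687, -1)), Mul(O, Pow(588, -1))) = Add(Mul(-4409, Pow(1687, -1)), Mul(Rational(-4647983, 907200), Pow(588, -1))) = Add(Mul(-4409, Rational(1, 1687)), Mul(Rational(-4647983, 907200), Rational(1, 588))) = Add(Rational(-4409, 1687), Rational(-4647983, 533433600)) = Rational(-337107127103, 128557497600)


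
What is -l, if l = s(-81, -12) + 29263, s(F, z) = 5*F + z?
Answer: -28846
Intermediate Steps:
s(F, z) = z + 5*F
l = 28846 (l = (-12 + 5*(-81)) + 29263 = (-12 - 405) + 29263 = -417 + 29263 = 28846)
-l = -1*28846 = -28846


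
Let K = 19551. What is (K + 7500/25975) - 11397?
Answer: 8472306/1039 ≈ 8154.3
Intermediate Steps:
(K + 7500/25975) - 11397 = (19551 + 7500/25975) - 11397 = (19551 + 7500*(1/25975)) - 11397 = (19551 + 300/1039) - 11397 = 20313789/1039 - 11397 = 8472306/1039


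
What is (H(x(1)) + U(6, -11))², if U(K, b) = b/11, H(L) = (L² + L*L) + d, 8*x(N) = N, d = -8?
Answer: 82369/1024 ≈ 80.438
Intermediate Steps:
x(N) = N/8
H(L) = -8 + 2*L² (H(L) = (L² + L*L) - 8 = (L² + L²) - 8 = 2*L² - 8 = -8 + 2*L²)
U(K, b) = b/11 (U(K, b) = b*(1/11) = b/11)
(H(x(1)) + U(6, -11))² = ((-8 + 2*((⅛)*1)²) + (1/11)*(-11))² = ((-8 + 2*(⅛)²) - 1)² = ((-8 + 2*(1/64)) - 1)² = ((-8 + 1/32) - 1)² = (-255/32 - 1)² = (-287/32)² = 82369/1024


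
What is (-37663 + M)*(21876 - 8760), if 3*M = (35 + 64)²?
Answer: -451137936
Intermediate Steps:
M = 3267 (M = (35 + 64)²/3 = (⅓)*99² = (⅓)*9801 = 3267)
(-37663 + M)*(21876 - 8760) = (-37663 + 3267)*(21876 - 8760) = -34396*13116 = -451137936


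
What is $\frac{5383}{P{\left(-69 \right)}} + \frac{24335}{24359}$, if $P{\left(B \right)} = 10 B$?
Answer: $- \frac{114333347}{16807710} \approx -6.8024$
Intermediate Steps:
$\frac{5383}{P{\left(-69 \right)}} + \frac{24335}{24359} = \frac{5383}{10 \left(-69\right)} + \frac{24335}{24359} = \frac{5383}{-690} + 24335 \cdot \frac{1}{24359} = 5383 \left(- \frac{1}{690}\right) + \frac{24335}{24359} = - \frac{5383}{690} + \frac{24335}{24359} = - \frac{114333347}{16807710}$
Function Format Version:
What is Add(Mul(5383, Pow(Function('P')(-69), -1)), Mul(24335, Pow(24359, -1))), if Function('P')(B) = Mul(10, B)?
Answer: Rational(-114333347, 16807710) ≈ -6.8024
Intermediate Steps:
Add(Mul(5383, Pow(Function('P')(-69), -1)), Mul(24335, Pow(24359, -1))) = Add(Mul(5383, Pow(Mul(10, -69), -1)), Mul(24335, Pow(24359, -1))) = Add(Mul(5383, Pow(-690, -1)), Mul(24335, Rational(1, 24359))) = Add(Mul(5383, Rational(-1, 690)), Rational(24335, 24359)) = Add(Rational(-5383, 690), Rational(24335, 24359)) = Rational(-114333347, 16807710)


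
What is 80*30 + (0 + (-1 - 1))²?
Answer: 2404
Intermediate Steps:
80*30 + (0 + (-1 - 1))² = 2400 + (0 - 2)² = 2400 + (-2)² = 2400 + 4 = 2404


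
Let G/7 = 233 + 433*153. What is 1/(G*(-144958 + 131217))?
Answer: -1/6394704134 ≈ -1.5638e-10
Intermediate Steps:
G = 465374 (G = 7*(233 + 433*153) = 7*(233 + 66249) = 7*66482 = 465374)
1/(G*(-144958 + 131217)) = 1/(465374*(-144958 + 131217)) = (1/465374)/(-13741) = (1/465374)*(-1/13741) = -1/6394704134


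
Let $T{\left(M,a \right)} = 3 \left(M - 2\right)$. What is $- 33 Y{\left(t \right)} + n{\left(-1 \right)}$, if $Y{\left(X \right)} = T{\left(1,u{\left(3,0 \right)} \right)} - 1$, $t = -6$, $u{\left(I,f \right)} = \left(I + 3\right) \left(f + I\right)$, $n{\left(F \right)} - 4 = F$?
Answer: $135$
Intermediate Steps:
$n{\left(F \right)} = 4 + F$
$u{\left(I,f \right)} = \left(3 + I\right) \left(I + f\right)$
$T{\left(M,a \right)} = -6 + 3 M$ ($T{\left(M,a \right)} = 3 \left(-2 + M\right) = -6 + 3 M$)
$Y{\left(X \right)} = -4$ ($Y{\left(X \right)} = \left(-6 + 3 \cdot 1\right) - 1 = \left(-6 + 3\right) - 1 = -3 - 1 = -4$)
$- 33 Y{\left(t \right)} + n{\left(-1 \right)} = \left(-33\right) \left(-4\right) + \left(4 - 1\right) = 132 + 3 = 135$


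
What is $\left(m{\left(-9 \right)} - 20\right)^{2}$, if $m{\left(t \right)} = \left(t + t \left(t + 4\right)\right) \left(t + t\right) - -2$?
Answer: $443556$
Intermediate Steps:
$m{\left(t \right)} = 2 + 2 t \left(t + t \left(4 + t\right)\right)$ ($m{\left(t \right)} = \left(t + t \left(4 + t\right)\right) 2 t + 2 = 2 t \left(t + t \left(4 + t\right)\right) + 2 = 2 + 2 t \left(t + t \left(4 + t\right)\right)$)
$\left(m{\left(-9 \right)} - 20\right)^{2} = \left(\left(2 + 2 \left(-9\right)^{3} + 10 \left(-9\right)^{2}\right) - 20\right)^{2} = \left(\left(2 + 2 \left(-729\right) + 10 \cdot 81\right) - 20\right)^{2} = \left(\left(2 - 1458 + 810\right) - 20\right)^{2} = \left(-646 - 20\right)^{2} = \left(-666\right)^{2} = 443556$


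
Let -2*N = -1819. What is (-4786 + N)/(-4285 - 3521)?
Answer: 7753/15612 ≈ 0.49660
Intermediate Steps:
N = 1819/2 (N = -½*(-1819) = 1819/2 ≈ 909.50)
(-4786 + N)/(-4285 - 3521) = (-4786 + 1819/2)/(-4285 - 3521) = -7753/2/(-7806) = -7753/2*(-1/7806) = 7753/15612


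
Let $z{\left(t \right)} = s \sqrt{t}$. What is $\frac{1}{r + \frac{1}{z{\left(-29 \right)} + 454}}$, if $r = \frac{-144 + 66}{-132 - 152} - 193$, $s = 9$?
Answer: $\frac{142 \left(- 9 \sqrt{29} + 454 i\right)}{3 \left(- 4141492 i + 82101 \sqrt{29}\right)} \approx -0.0051888 + 6.2596 \cdot 10^{-9} i$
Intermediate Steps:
$r = - \frac{27367}{142}$ ($r = - \frac{78}{-284} - 193 = \left(-78\right) \left(- \frac{1}{284}\right) - 193 = \frac{39}{142} - 193 = - \frac{27367}{142} \approx -192.73$)
$z{\left(t \right)} = 9 \sqrt{t}$
$\frac{1}{r + \frac{1}{z{\left(-29 \right)} + 454}} = \frac{1}{- \frac{27367}{142} + \frac{1}{9 \sqrt{-29} + 454}} = \frac{1}{- \frac{27367}{142} + \frac{1}{9 i \sqrt{29} + 454}} = \frac{1}{- \frac{27367}{142} + \frac{1}{454 + 9 i \sqrt{29}}}$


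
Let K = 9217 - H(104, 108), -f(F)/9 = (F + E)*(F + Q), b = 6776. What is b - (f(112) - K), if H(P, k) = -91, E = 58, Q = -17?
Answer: 161434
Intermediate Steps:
f(F) = -9*(-17 + F)*(58 + F) (f(F) = -9*(F + 58)*(F - 17) = -9*(58 + F)*(-17 + F) = -9*(-17 + F)*(58 + F))
K = 9308 (K = 9217 - 1*(-91) = 9217 + 91 = 9308)
b - (f(112) - K) = 6776 - ((8874 - 369*112 - 9*112²) - 1*9308) = 6776 - ((8874 - 41328 - 9*12544) - 9308) = 6776 - ((8874 - 41328 - 112896) - 9308) = 6776 - (-145350 - 9308) = 6776 - 1*(-154658) = 6776 + 154658 = 161434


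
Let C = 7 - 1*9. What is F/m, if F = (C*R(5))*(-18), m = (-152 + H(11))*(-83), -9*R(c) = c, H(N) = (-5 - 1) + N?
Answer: -20/12201 ≈ -0.0016392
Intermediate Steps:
H(N) = -6 + N
R(c) = -c/9
C = -2 (C = 7 - 9 = -2)
m = 12201 (m = (-152 + (-6 + 11))*(-83) = (-152 + 5)*(-83) = -147*(-83) = 12201)
F = -20 (F = -(-2)*5/9*(-18) = -2*(-5/9)*(-18) = (10/9)*(-18) = -20)
F/m = -20/12201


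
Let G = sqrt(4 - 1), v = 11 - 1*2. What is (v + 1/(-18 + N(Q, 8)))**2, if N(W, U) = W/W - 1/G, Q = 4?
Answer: 14988513/187489 + 7743*sqrt(3)/374978 ≈ 79.979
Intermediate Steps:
v = 9 (v = 11 - 2 = 9)
G = sqrt(3) ≈ 1.7320
N(W, U) = 1 - sqrt(3)/3 (N(W, U) = W/W - 1/(sqrt(3)) = 1 - sqrt(3)/3)
(v + 1/(-18 + N(Q, 8)))**2 = (9 + 1/(-18 + (1 - sqrt(3)/3)))**2 = (9 + 1/(-17 - sqrt(3)/3))**2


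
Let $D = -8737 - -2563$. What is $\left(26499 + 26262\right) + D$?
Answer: $46587$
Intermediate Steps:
$D = -6174$ ($D = -8737 + 2563 = -6174$)
$\left(26499 + 26262\right) + D = \left(26499 + 26262\right) - 6174 = 52761 - 6174 = 46587$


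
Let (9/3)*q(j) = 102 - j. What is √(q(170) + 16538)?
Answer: √148638/3 ≈ 128.51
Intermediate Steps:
q(j) = 34 - j/3 (q(j) = (102 - j)/3 = 34 - j/3)
√(q(170) + 16538) = √((34 - ⅓*170) + 16538) = √((34 - 170/3) + 16538) = √(-68/3 + 16538) = √(49546/3) = √148638/3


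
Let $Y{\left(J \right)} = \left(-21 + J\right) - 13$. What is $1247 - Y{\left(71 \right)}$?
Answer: $1210$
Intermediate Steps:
$Y{\left(J \right)} = -34 + J$
$1247 - Y{\left(71 \right)} = 1247 - \left(-34 + 71\right) = 1247 - 37 = 1210$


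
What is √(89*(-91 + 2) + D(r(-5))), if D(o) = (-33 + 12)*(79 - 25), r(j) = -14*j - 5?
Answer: I*√9055 ≈ 95.158*I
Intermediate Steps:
r(j) = -5 - 14*j
D(o) = -1134 (D(o) = -21*54 = -1134)
√(89*(-91 + 2) + D(r(-5))) = √(89*(-91 + 2) - 1134) = √(89*(-89) - 1134) = √(-7921 - 1134) = √(-9055) = I*√9055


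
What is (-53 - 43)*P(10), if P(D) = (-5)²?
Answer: -2400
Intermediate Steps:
P(D) = 25
(-53 - 43)*P(10) = (-53 - 43)*25 = -96*25 = -2400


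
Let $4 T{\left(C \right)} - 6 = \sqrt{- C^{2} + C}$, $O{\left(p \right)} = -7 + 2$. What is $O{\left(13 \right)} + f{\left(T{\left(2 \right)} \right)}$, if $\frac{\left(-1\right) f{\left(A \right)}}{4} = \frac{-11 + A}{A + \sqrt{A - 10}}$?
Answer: $\frac{122 - 10 \sqrt{-34 + i \sqrt{2}} - 9 i \sqrt{2}}{6 + 2 \sqrt{-34 + i \sqrt{2}} + i \sqrt{2}} \approx -0.83432 - 9.6337 i$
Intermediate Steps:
$O{\left(p \right)} = -5$
$T{\left(C \right)} = \frac{3}{2} + \frac{\sqrt{C - C^{2}}}{4}$ ($T{\left(C \right)} = \frac{3}{2} + \frac{\sqrt{- C^{2} + C}}{4} = \frac{3}{2} + \frac{\sqrt{C - C^{2}}}{4}$)
$f{\left(A \right)} = - \frac{4 \left(-11 + A\right)}{A + \sqrt{-10 + A}}$ ($f{\left(A \right)} = - 4 \frac{-11 + A}{A + \sqrt{A - 10}} = - 4 \frac{-11 + A}{A + \sqrt{-10 + A}} = - \frac{4 \left(-11 + A\right)}{A + \sqrt{-10 + A}}$)
$O{\left(13 \right)} + f{\left(T{\left(2 \right)} \right)} = -5 + \frac{4 \left(11 - \left(\frac{3}{2} + \frac{\sqrt{2 \left(1 - 2\right)}}{4}\right)\right)}{\left(\frac{3}{2} + \frac{\sqrt{2 \left(1 - 2\right)}}{4}\right) + \sqrt{-10 + \left(\frac{3}{2} + \frac{\sqrt{2 \left(1 - 2\right)}}{4}\right)}} = -5 + \frac{4 \left(11 - \left(\frac{3}{2} + \frac{\sqrt{2 \left(-1\right)}}{4}\right)\right)}{\left(\frac{3}{2} + \frac{\sqrt{2 \left(-1\right)}}{4}\right) + \sqrt{-10 + \left(\frac{3}{2} + \frac{\sqrt{2 \left(-1\right)}}{4}\right)}} = -5 + \frac{4 \left(11 - \left(\frac{3}{2} + \frac{\sqrt{-2}}{4}\right)\right)}{\left(\frac{3}{2} + \frac{\sqrt{-2}}{4}\right) + \sqrt{-10 + \left(\frac{3}{2} + \frac{\sqrt{-2}}{4}\right)}} = -5 + \frac{4 \left(11 - \left(\frac{3}{2} + \frac{i \sqrt{2}}{4}\right)\right)}{\left(\frac{3}{2} + \frac{i \sqrt{2}}{4}\right) + \sqrt{-10 + \left(\frac{3}{2} + \frac{i \sqrt{2}}{4}\right)}} = -5 + \frac{4 \left(11 - \left(\frac{3}{2} + \frac{i \sqrt{2}}{4}\right)\right)}{\left(\frac{3}{2} + \frac{i \sqrt{2}}{4}\right) + \sqrt{- \frac{17}{2} + \frac{i \sqrt{2}}{4}}} = -5 + \frac{4 \left(\frac{19}{2} - \frac{i \sqrt{2}}{4}\right)}{\frac{3}{2} + \sqrt{- \frac{17}{2} + \frac{i \sqrt{2}}{4}} + \frac{i \sqrt{2}}{4}}$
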